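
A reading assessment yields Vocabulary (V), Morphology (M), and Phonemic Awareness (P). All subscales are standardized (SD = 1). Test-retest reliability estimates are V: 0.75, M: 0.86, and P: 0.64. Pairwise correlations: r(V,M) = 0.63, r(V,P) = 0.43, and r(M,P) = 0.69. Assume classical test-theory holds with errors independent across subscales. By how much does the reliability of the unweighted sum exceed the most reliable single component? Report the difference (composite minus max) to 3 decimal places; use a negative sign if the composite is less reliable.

0.025

Var(sum) = 3 + 3.5 = 6.5; true-score variance = 2.25 + 3.5 = 5.75; composite reliability = 0.8846.
Max component reliability = 0.8600.
Difference = 0.8846 − 0.8600 = 0.025.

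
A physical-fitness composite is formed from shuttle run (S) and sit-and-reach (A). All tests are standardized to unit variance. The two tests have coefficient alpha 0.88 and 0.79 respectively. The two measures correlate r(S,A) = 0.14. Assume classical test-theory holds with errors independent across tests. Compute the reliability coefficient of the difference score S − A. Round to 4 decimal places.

0.8081

Var(S−A) = 1 + 1 − 2·0.14 = 2 − 0.28 = 1.72.
With uncorrelated errors the cross-covariances are all true-score covariance, so they carry over unchanged; only the diagonal terms shrink to ρᵢσᵢ².
True-score variance = [0.88 + 0.79] − 0.28 = 1.67 − 0.28 = 1.39.
Reliability = 1.39 / 1.72 = 0.8081.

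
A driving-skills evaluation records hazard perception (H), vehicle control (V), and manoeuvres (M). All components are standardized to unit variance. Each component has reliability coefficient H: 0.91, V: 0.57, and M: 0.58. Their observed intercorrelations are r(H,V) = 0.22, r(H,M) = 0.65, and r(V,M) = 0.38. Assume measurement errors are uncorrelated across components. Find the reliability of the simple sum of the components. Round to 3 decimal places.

0.829

Var(H+V+M) = 3 + 2·[0.22 + 0.65 + 0.38] = 3 + 2.5 = 5.5.
With uncorrelated errors the cross-covariances are all true-score covariance, so they carry over unchanged; only the diagonal terms shrink to ρᵢσᵢ².
True-score variance = [0.91 + 0.57 + 0.58] + 2.5 = 2.06 + 2.5 = 4.56.
Reliability = 4.56 / 5.5 = 0.829.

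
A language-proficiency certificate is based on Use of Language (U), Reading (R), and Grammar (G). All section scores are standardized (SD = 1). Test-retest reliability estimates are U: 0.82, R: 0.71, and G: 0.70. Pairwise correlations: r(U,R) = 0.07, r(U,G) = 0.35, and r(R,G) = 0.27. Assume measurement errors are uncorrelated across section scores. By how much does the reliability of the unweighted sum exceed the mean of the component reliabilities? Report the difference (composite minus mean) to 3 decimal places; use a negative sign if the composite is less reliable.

Var(sum) = 3 + 1.38 = 4.38; true-score variance = 2.23 + 1.38 = 3.61; composite reliability = 0.8242.
Mean component reliability = 0.7433.
Difference = 0.8242 − 0.7433 = 0.081.

0.081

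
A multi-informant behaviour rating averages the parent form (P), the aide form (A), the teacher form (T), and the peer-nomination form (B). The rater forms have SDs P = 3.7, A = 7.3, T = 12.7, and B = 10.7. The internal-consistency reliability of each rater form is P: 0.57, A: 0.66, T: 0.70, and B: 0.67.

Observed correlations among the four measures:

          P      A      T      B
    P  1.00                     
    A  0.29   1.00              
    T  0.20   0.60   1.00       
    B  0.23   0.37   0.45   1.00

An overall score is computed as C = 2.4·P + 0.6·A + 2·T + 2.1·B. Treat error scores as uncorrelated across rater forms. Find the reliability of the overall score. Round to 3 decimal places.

Var(C) = 2.4²·3.7² + 0.6²·7.3² + 2²·12.7² + 2.1²·10.7² + 2·[1.44·3.7·7.3·0.29 + 4.8·3.7·12.7·0.20 + 5.04·3.7·10.7·0.23 + 1.2·7.3·12.7·0.60 + 1.26·7.3·10.7·0.37 + 4.2·12.7·10.7·0.45] = 1248.1 + 924.561 = 2172.66.
Under uncorrelated errors the observed covariances equal the true-score covariances, so only the own-variance terms attenuate.
True-score variance = [2.4²·3.7²·0.57 + 0.6²·7.3²·0.66 + 2²·12.7²·0.70 + 2.1²·10.7²·0.67] + 924.561 = 847.504 + 924.561 = 1772.07.
Reliability = 1772.07 / 2172.66 = 0.816.

0.816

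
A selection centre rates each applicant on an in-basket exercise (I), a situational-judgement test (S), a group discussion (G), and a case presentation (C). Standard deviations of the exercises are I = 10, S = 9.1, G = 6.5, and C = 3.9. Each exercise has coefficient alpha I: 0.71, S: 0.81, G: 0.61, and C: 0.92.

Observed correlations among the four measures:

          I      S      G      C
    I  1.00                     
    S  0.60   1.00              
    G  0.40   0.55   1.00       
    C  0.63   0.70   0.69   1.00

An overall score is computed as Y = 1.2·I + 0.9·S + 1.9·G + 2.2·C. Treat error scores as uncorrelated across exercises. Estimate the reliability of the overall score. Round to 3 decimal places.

Var(Y) = 1.2²·10² + 0.9²·9.1² + 1.9²·6.5² + 2.2²·3.9² + 2·[1.08·10·9.1·0.60 + 2.28·10·6.5·0.40 + 2.64·10·3.9·0.63 + 1.71·9.1·6.5·0.55 + 1.98·9.1·3.9·0.70 + 4.18·6.5·3.9·0.69] = 437.215 + 722.094 = 1159.31.
With uncorrelated errors the cross-covariances are all true-score covariance, so they carry over unchanged; only the diagonal terms shrink to ρᵢσᵢ².
True-score variance = [1.2²·10²·0.71 + 0.9²·9.1²·0.81 + 1.9²·6.5²·0.61 + 2.2²·3.9²·0.92] + 722.094 = 317.337 + 722.094 = 1039.43.
Reliability = 1039.43 / 1159.31 = 0.897.

0.897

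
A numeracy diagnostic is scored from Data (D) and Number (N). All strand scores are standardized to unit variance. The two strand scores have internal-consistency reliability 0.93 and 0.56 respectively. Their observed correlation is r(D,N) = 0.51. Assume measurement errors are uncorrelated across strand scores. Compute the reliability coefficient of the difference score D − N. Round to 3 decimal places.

Var(D−N) = 1 + 1 − 2·0.51 = 2 − 1.02 = 0.98.
Because errors are independent across components, Cov(Tᵢ,Tⱼ) = Cov(Xᵢ,Xⱼ); the off-diagonal part of the true-score variance is the same as above.
True-score variance = [0.93 + 0.56] − 1.02 = 1.49 − 1.02 = 0.47.
Reliability = 0.47 / 0.98 = 0.480.

0.480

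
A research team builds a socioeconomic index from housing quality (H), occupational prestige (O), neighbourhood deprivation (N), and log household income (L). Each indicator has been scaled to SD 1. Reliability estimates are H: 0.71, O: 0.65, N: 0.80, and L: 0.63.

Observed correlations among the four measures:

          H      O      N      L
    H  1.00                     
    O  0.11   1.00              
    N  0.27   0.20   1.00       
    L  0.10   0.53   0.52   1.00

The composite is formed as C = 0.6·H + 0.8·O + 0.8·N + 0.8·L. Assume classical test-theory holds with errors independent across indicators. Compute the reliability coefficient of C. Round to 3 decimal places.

0.840

Var(C) = 0.6² + 0.8² + 0.8² + 0.8² + 2·[0.48·0.11 + 0.48·0.27 + 0.48·0.10 + 0.64·0.20 + 0.64·0.53 + 0.64·0.52] = 2.28 + 2.0608 = 4.3408.
With uncorrelated errors the cross-covariances are all true-score covariance, so they carry over unchanged; only the diagonal terms shrink to ρᵢσᵢ².
True-score variance = [0.6²·0.71 + 0.8²·0.65 + 0.8²·0.80 + 0.8²·0.63] + 2.0608 = 1.5868 + 2.0608 = 3.6476.
Reliability = 3.6476 / 4.3408 = 0.840.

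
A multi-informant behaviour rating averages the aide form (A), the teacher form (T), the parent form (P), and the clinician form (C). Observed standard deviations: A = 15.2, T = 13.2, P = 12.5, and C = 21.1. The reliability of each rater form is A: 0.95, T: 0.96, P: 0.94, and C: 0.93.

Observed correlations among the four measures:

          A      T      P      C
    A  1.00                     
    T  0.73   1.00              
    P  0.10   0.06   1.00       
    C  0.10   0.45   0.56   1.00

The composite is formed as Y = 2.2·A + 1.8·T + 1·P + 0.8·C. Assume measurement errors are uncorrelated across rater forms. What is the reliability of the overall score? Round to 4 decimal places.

Var(Y) = 2.2²·15.2² + 1.8²·13.2² + 12.5² + 0.8²·21.1² + 2·[3.96·15.2·13.2·0.73 + 2.2·15.2·12.5·0.10 + 1.76·15.2·21.1·0.10 + 1.8·13.2·12.5·0.06 + 1.44·13.2·21.1·0.45 + 0.8·12.5·21.1·0.56] = 2123.96 + 1989.44 = 4113.39.
Because errors are independent across components, Cov(Tᵢ,Tⱼ) = Cov(Xᵢ,Xⱼ); the off-diagonal part of the true-score variance is the same as above.
True-score variance = [2.2²·15.2²·0.95 + 1.8²·13.2²·0.96 + 12.5²·0.94 + 0.8²·21.1²·0.93] + 1989.44 = 2016.14 + 1989.44 = 4005.58.
Reliability = 4005.58 / 4113.39 = 0.9738.

0.9738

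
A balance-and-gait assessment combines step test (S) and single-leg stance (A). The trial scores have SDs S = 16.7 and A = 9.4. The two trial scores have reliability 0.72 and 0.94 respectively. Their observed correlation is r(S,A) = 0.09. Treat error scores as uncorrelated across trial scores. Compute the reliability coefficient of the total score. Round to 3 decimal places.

Var(S+A) = 16.7² + 9.4² + 2·[16.7·9.4·0.09] = 367.25 + 28.2564 = 395.506.
Because errors are independent across components, Cov(Tᵢ,Tⱼ) = Cov(Xᵢ,Xⱼ); the off-diagonal part of the true-score variance is the same as above.
True-score variance = [16.7²·0.72 + 9.4²·0.94] + 28.2564 = 283.859 + 28.2564 = 312.116.
Reliability = 312.116 / 395.506 = 0.789.

0.789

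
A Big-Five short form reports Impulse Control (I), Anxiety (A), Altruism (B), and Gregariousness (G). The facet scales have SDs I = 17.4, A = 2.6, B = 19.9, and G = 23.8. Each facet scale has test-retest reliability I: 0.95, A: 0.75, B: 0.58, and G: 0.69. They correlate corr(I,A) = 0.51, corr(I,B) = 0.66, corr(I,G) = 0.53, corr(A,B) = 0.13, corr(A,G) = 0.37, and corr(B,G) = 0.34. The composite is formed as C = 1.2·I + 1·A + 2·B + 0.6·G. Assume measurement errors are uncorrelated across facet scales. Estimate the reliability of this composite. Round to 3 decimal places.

0.818

Var(C) = 1.2²·17.4² + 2.6² + 2²·19.9² + 0.6²·23.8² + 2·[1.2·17.4·2.6·0.51 + 2.4·17.4·19.9·0.66 + 0.72·17.4·23.8·0.53 + 2·2.6·19.9·0.13 + 0.6·2.6·23.8·0.37 + 1.2·19.9·23.8·0.34] = 2230.69 + 1909.24 = 4139.93.
With uncorrelated errors the cross-covariances are all true-score covariance, so they carry over unchanged; only the diagonal terms shrink to ρᵢσᵢ².
True-score variance = [1.2²·17.4²·0.95 + 2.6²·0.75 + 2²·19.9²·0.58 + 0.6²·23.8²·0.69] + 1909.24 = 1478.69 + 1909.24 = 3387.93.
Reliability = 3387.93 / 4139.93 = 0.818.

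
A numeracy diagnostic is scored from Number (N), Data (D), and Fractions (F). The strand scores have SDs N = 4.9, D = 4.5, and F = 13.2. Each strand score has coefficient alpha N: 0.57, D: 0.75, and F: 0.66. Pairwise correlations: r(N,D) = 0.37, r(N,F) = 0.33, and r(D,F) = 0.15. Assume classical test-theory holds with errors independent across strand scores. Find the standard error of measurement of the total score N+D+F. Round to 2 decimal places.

8.64

Var(total) = 218.5 + 76.8258 = 295.326.
True-score variance = 143.872 + 76.8258 = 220.697, so reliability = 0.7473.
Error variance = 295.326 − 220.697 = 74.6284; SEM = √74.6284 = 8.64.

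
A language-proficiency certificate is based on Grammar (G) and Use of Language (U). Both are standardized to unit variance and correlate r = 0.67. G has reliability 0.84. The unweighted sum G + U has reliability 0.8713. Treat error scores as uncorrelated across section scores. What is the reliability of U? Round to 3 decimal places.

Var(G+U) = 2 + 2·0.67 = 3.340.
True-score variance = ρ_G + ρ_U + 2·0.67, so 0.8713 = (0.84 + ρ_U + 1.34) / 3.340.
ρ_U = 0.8713·3.340 − 0.84 − 1.34 = 0.730.

0.730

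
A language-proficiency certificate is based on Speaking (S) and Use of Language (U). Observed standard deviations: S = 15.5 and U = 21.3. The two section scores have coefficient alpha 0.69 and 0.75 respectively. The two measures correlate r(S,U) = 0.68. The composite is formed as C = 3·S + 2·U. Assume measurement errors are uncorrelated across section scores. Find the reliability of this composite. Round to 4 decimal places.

Var(C) = 3²·15.5² + 2²·21.3² + 2·[6·15.5·21.3·0.68] = 3977.01 + 2694.02 = 6671.03.
Under uncorrelated errors the observed covariances equal the true-score covariances, so only the own-variance terms attenuate.
True-score variance = [3²·15.5²·0.69 + 2²·21.3²·0.75] + 2694.02 = 2853.02 + 2694.02 = 5547.05.
Reliability = 5547.05 / 6671.03 = 0.8315.

0.8315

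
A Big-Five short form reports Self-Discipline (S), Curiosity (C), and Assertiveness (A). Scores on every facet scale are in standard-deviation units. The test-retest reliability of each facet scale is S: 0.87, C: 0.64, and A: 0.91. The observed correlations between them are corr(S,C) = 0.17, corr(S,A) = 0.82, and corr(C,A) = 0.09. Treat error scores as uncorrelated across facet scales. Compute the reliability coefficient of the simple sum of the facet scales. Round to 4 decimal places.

0.8876

Var(S+C+A) = 3 + 2·[0.17 + 0.82 + 0.09] = 3 + 2.16 = 5.16.
Under uncorrelated errors the observed covariances equal the true-score covariances, so only the own-variance terms attenuate.
True-score variance = [0.87 + 0.64 + 0.91] + 2.16 = 2.42 + 2.16 = 4.58.
Reliability = 4.58 / 5.16 = 0.8876.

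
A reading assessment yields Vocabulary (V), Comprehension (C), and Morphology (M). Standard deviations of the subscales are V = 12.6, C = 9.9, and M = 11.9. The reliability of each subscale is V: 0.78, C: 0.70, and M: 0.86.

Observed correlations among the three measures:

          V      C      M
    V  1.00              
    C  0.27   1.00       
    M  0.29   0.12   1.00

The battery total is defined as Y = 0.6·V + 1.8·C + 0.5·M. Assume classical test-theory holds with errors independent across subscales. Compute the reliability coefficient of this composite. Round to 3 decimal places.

Var(Y) = 0.6²·12.6² + 1.8²·9.9² + 0.5²·11.9² + 2·[1.08·12.6·9.9·0.27 + 0.3·12.6·11.9·0.29 + 0.9·9.9·11.9·0.12] = 410.109 + 124.285 = 534.393.
With uncorrelated errors the cross-covariances are all true-score covariance, so they carry over unchanged; only the diagonal terms shrink to ρᵢσᵢ².
True-score variance = [0.6²·12.6²·0.78 + 1.8²·9.9²·0.70 + 0.5²·11.9²·0.86] + 124.285 = 297.313 + 124.285 = 421.598.
Reliability = 421.598 / 534.393 = 0.789.

0.789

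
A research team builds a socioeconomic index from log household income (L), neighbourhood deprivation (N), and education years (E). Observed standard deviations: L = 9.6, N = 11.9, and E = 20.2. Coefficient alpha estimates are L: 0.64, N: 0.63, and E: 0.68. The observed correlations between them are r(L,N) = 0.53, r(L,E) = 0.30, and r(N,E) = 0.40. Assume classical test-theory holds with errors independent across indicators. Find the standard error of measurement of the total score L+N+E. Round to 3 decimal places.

Var(total) = 641.81 + 429.75 = 1071.56.
True-score variance = 425.664 + 429.75 = 855.414, so reliability = 0.7983.
Error variance = 1071.56 − 855.414 = 216.146; SEM = √216.146 = 14.702.

14.702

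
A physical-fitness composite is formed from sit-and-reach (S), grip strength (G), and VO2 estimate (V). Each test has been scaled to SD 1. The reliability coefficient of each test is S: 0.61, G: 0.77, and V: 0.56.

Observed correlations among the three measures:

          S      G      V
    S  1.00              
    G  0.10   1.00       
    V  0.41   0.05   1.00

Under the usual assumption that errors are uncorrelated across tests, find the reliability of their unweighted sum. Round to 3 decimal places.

0.743

Var(S+G+V) = 3 + 2·[0.10 + 0.41 + 0.05] = 3 + 1.12 = 4.12.
Under uncorrelated errors the observed covariances equal the true-score covariances, so only the own-variance terms attenuate.
True-score variance = [0.61 + 0.77 + 0.56] + 1.12 = 1.94 + 1.12 = 3.06.
Reliability = 3.06 / 4.12 = 0.743.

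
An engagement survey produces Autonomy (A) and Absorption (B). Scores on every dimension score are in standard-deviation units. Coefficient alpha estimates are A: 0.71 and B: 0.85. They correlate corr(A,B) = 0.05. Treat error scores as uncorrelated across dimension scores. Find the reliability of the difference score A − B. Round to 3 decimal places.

Var(A−B) = 1 + 1 − 2·0.05 = 2 − 0.1 = 1.9.
With uncorrelated errors the cross-covariances are all true-score covariance, so they carry over unchanged; only the diagonal terms shrink to ρᵢσᵢ².
True-score variance = [0.71 + 0.85] − 0.1 = 1.56 − 0.1 = 1.46.
Reliability = 1.46 / 1.9 = 0.768.

0.768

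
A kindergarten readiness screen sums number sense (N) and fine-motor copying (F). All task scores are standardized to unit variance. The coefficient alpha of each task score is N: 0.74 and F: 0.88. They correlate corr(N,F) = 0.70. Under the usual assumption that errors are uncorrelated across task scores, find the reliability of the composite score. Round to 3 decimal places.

0.888

Var(N+F) = 2 + 2·[0.70] = 2 + 1.4 = 3.4.
Because errors are independent across components, Cov(Tᵢ,Tⱼ) = Cov(Xᵢ,Xⱼ); the off-diagonal part of the true-score variance is the same as above.
True-score variance = [0.74 + 0.88] + 1.4 = 1.62 + 1.4 = 3.02.
Reliability = 3.02 / 3.4 = 0.888.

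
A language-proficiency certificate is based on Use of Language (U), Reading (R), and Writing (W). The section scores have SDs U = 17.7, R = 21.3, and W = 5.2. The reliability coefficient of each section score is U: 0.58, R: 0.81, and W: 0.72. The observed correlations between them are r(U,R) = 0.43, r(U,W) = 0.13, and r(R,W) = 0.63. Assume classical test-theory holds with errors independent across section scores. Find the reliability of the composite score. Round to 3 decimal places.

0.824

Var(U+R+W) = 17.7² + 21.3² + 5.2² + 2·[17.7·21.3·0.43 + 17.7·5.2·0.13 + 21.3·5.2·0.63] = 794.02 + 487.717 = 1281.74.
Under uncorrelated errors the observed covariances equal the true-score covariances, so only the own-variance terms attenuate.
True-score variance = [17.7²·0.58 + 21.3²·0.81 + 5.2²·0.72] + 487.717 = 568.666 + 487.717 = 1056.38.
Reliability = 1056.38 / 1281.74 = 0.824.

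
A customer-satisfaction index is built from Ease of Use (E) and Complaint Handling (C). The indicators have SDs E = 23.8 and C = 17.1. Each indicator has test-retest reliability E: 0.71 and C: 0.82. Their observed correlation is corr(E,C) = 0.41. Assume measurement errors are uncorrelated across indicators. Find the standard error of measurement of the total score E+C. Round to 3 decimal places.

14.728

Var(total) = 858.85 + 333.724 = 1192.57.
True-score variance = 641.949 + 333.724 = 975.672, so reliability = 0.8181.
Error variance = 1192.57 − 975.672 = 216.901; SEM = √216.901 = 14.728.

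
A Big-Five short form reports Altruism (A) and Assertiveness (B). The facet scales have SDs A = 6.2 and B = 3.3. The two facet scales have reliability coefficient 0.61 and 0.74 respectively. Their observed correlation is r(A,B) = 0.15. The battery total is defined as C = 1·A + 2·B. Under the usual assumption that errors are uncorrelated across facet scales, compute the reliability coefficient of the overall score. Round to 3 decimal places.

0.721

Var(C) = 6.2² + 2²·3.3² + 2·[2·6.2·3.3·0.15] = 82 + 12.276 = 94.276.
With uncorrelated errors the cross-covariances are all true-score covariance, so they carry over unchanged; only the diagonal terms shrink to ρᵢσᵢ².
True-score variance = [6.2²·0.61 + 2²·3.3²·0.74] + 12.276 = 55.6828 + 12.276 = 67.9588.
Reliability = 67.9588 / 94.276 = 0.721.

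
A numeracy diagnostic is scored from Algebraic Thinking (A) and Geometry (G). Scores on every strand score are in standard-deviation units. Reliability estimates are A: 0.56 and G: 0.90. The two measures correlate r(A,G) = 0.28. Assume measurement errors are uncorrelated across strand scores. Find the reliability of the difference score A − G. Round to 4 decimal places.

Var(A−G) = 1 + 1 − 2·0.28 = 2 − 0.56 = 1.44.
Under uncorrelated errors the observed covariances equal the true-score covariances, so only the own-variance terms attenuate.
True-score variance = [0.56 + 0.90] − 0.56 = 1.46 − 0.56 = 0.9.
Reliability = 0.9 / 1.44 = 0.6250.

0.6250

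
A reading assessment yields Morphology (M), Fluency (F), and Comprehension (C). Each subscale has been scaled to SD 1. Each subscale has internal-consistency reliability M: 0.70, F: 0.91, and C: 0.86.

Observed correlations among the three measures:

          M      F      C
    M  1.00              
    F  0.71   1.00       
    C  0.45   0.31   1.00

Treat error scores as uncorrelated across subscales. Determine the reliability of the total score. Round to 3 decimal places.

Var(M+F+C) = 3 + 2·[0.71 + 0.45 + 0.31] = 3 + 2.94 = 5.94.
Because errors are independent across components, Cov(Tᵢ,Tⱼ) = Cov(Xᵢ,Xⱼ); the off-diagonal part of the true-score variance is the same as above.
True-score variance = [0.70 + 0.91 + 0.86] + 2.94 = 2.47 + 2.94 = 5.41.
Reliability = 5.41 / 5.94 = 0.911.

0.911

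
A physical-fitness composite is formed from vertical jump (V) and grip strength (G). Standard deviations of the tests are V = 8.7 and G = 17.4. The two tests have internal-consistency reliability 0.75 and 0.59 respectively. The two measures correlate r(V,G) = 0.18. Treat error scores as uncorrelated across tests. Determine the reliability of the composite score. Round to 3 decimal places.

0.670

Var(V+G) = 8.7² + 17.4² + 2·[8.7·17.4·0.18] = 378.45 + 54.4968 = 432.947.
Under uncorrelated errors the observed covariances equal the true-score covariances, so only the own-variance terms attenuate.
True-score variance = [8.7²·0.75 + 17.4²·0.59] + 54.4968 = 235.396 + 54.4968 = 289.893.
Reliability = 289.893 / 432.947 = 0.670.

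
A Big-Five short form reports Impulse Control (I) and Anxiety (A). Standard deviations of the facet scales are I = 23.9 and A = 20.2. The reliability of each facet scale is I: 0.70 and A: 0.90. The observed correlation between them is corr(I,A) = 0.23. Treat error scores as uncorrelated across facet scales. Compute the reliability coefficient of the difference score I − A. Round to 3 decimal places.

Var(I−A) = 23.9² + 20.2² − 2·23.9·20.2·0.23 = 979.25 − 222.079 = 757.171.
With uncorrelated errors the cross-covariances are all true-score covariance, so they carry over unchanged; only the diagonal terms shrink to ρᵢσᵢ².
True-score variance = [23.9²·0.70 + 20.2²·0.90] − 222.079 = 767.083 − 222.079 = 545.004.
Reliability = 545.004 / 757.171 = 0.720.

0.720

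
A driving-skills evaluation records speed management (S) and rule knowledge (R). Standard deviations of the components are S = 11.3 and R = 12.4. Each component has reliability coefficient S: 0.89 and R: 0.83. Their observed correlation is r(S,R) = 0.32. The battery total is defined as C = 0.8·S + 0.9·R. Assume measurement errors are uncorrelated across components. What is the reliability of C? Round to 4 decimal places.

0.8886

Var(C) = 0.8²·11.3² + 0.9²·12.4² + 2·[0.72·11.3·12.4·0.32] = 206.267 + 64.5673 = 270.834.
With uncorrelated errors the cross-covariances are all true-score covariance, so they carry over unchanged; only the diagonal terms shrink to ρᵢσᵢ².
True-score variance = [0.8²·11.3²·0.89 + 0.9²·12.4²·0.83] + 64.5673 = 176.105 + 64.5673 = 240.672.
Reliability = 240.672 / 270.834 = 0.8886.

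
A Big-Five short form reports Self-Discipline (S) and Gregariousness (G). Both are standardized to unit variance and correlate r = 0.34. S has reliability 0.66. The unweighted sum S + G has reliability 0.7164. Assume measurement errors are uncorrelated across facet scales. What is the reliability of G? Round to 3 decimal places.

0.580

Var(S+G) = 2 + 2·0.34 = 2.680.
True-score variance = ρ_S + ρ_G + 2·0.34, so 0.7164 = (0.66 + ρ_G + 0.68) / 2.680.
ρ_G = 0.7164·2.680 − 0.66 − 0.68 = 0.580.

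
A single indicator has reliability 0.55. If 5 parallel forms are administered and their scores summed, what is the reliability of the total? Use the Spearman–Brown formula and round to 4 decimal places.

0.8594

ρ_k = kρ / (1 + (k−1)ρ) = 5·0.55 / (1 + 4·0.55) = 2.750 / 3.200 = 0.8594.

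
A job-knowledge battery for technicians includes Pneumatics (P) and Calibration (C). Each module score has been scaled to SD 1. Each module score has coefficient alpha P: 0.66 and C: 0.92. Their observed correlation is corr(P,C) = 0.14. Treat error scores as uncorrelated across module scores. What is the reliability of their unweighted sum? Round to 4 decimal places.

Var(P+C) = 2 + 2·[0.14] = 2 + 0.28 = 2.28.
With uncorrelated errors the cross-covariances are all true-score covariance, so they carry over unchanged; only the diagonal terms shrink to ρᵢσᵢ².
True-score variance = [0.66 + 0.92] + 0.28 = 1.58 + 0.28 = 1.86.
Reliability = 1.86 / 2.28 = 0.8158.

0.8158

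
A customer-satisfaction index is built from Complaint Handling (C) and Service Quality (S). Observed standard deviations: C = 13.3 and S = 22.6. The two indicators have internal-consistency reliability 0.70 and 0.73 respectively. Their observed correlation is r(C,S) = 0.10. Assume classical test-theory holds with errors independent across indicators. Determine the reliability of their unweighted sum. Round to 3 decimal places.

Var(C+S) = 13.3² + 22.6² + 2·[13.3·22.6·0.10] = 687.65 + 60.116 = 747.766.
Under uncorrelated errors the observed covariances equal the true-score covariances, so only the own-variance terms attenuate.
True-score variance = [13.3²·0.70 + 22.6²·0.73] + 60.116 = 496.678 + 60.116 = 556.794.
Reliability = 556.794 / 747.766 = 0.745.

0.745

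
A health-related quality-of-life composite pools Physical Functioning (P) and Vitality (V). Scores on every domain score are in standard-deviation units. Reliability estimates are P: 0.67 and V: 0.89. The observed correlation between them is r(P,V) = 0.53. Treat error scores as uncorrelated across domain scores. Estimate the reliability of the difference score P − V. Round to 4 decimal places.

0.5319

Var(P−V) = 1 + 1 − 2·0.53 = 2 − 1.06 = 0.94.
Because errors are independent across components, Cov(Tᵢ,Tⱼ) = Cov(Xᵢ,Xⱼ); the off-diagonal part of the true-score variance is the same as above.
True-score variance = [0.67 + 0.89] − 1.06 = 1.56 − 1.06 = 0.5.
Reliability = 0.5 / 0.94 = 0.5319.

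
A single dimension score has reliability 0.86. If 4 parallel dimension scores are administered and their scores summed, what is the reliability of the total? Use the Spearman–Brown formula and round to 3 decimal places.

ρ_k = kρ / (1 + (k−1)ρ) = 4·0.86 / (1 + 3·0.86) = 3.440 / 3.580 = 0.961.

0.961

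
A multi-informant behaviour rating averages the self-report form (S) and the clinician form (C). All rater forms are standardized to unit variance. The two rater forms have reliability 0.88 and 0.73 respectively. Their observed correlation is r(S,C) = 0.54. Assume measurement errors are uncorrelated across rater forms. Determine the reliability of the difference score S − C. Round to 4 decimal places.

Var(S−C) = 1 + 1 − 2·0.54 = 2 − 1.08 = 0.92.
Because errors are independent across components, Cov(Tᵢ,Tⱼ) = Cov(Xᵢ,Xⱼ); the off-diagonal part of the true-score variance is the same as above.
True-score variance = [0.88 + 0.73] − 1.08 = 1.61 − 1.08 = 0.53.
Reliability = 0.53 / 0.92 = 0.5761.

0.5761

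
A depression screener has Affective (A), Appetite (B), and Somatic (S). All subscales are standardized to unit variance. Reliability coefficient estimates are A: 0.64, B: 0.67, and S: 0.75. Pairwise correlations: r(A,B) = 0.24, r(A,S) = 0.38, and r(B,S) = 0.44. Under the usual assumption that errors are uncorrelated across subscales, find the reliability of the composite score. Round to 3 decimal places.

Var(A+B+S) = 3 + 2·[0.24 + 0.38 + 0.44] = 3 + 2.12 = 5.12.
With uncorrelated errors the cross-covariances are all true-score covariance, so they carry over unchanged; only the diagonal terms shrink to ρᵢσᵢ².
True-score variance = [0.64 + 0.67 + 0.75] + 2.12 = 2.06 + 2.12 = 4.18.
Reliability = 4.18 / 5.12 = 0.816.

0.816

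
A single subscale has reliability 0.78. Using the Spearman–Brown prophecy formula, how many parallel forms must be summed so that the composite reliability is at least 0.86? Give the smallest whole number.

2

k ≥ ρ*(1−ρ₁)/(ρ₁(1−ρ*)) = 0.86·0.22 / (0.78·0.14) = 1.733.
Smallest integer k = 2.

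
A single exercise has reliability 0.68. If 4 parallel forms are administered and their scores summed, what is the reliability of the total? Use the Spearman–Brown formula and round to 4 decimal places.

ρ_k = kρ / (1 + (k−1)ρ) = 4·0.68 / (1 + 3·0.68) = 2.720 / 3.040 = 0.8947.

0.8947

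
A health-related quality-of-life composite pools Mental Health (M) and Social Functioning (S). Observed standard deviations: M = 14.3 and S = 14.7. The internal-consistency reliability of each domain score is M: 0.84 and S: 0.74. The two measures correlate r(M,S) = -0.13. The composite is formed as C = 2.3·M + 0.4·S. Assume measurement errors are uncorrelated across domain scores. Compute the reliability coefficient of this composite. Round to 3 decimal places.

0.829

Var(C) = 2.3²·14.3² + 0.4²·14.7² + 2·[0.92·14.3·14.7·(-0.13)] = 1116.33 − 50.2822 = 1066.04.
With uncorrelated errors the cross-covariances are all true-score covariance, so they carry over unchanged; only the diagonal terms shrink to ρᵢσᵢ².
True-score variance = [2.3²·14.3²·0.84 + 0.4²·14.7²·0.74] − 50.2822 = 934.257 − 50.2822 = 883.975.
Reliability = 883.975 / 1066.04 = 0.829.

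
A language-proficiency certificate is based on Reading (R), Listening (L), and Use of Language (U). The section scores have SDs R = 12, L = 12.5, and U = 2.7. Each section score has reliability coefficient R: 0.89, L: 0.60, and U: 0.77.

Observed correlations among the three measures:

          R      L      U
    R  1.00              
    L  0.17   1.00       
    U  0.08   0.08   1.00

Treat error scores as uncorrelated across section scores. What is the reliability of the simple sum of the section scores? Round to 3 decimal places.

0.783

Var(R+L+U) = 12² + 12.5² + 2.7² + 2·[12·12.5·0.17 + 12·2.7·0.08 + 12.5·2.7·0.08] = 307.54 + 61.584 = 369.124.
With uncorrelated errors the cross-covariances are all true-score covariance, so they carry over unchanged; only the diagonal terms shrink to ρᵢσᵢ².
True-score variance = [12²·0.89 + 12.5²·0.60 + 2.7²·0.77] + 61.584 = 227.523 + 61.584 = 289.107.
Reliability = 289.107 / 369.124 = 0.783.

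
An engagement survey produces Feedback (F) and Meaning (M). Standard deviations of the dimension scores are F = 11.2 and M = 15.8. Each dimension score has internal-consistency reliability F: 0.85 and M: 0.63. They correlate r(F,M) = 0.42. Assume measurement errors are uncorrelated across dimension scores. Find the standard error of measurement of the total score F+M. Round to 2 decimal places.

10.54

Var(total) = 375.08 + 148.646 = 523.726.
True-score variance = 263.897 + 148.646 = 412.544, so reliability = 0.7877.
Error variance = 523.726 − 412.544 = 111.183; SEM = √111.183 = 10.54.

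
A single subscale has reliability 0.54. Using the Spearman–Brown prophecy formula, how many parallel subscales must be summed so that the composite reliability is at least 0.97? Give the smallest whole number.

k ≥ ρ*(1−ρ₁)/(ρ₁(1−ρ*)) = 0.97·0.46 / (0.54·0.03) = 27.543.
Smallest integer k = 28.

28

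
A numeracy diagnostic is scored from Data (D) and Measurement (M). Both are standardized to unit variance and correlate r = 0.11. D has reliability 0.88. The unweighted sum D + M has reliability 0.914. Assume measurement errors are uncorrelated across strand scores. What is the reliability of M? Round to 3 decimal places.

0.929

Var(D+M) = 2 + 2·0.11 = 2.220.
True-score variance = ρ_D + ρ_M + 2·0.11, so 0.914 = (0.88 + ρ_M + 0.22) / 2.220.
ρ_M = 0.914·2.220 − 0.88 − 0.22 = 0.929.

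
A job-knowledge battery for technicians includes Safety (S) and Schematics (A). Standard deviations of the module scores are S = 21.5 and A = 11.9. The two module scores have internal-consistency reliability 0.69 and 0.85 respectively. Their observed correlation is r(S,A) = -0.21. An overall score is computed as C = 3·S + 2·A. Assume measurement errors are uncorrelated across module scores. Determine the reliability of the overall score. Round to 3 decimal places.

0.663

Var(C) = 3²·21.5² + 2²·11.9² + 2·[6·21.5·11.9·(-0.21)] = 4726.69 − 644.742 = 4081.95.
Under uncorrelated errors the observed covariances equal the true-score covariances, so only the own-variance terms attenuate.
True-score variance = [3²·21.5²·0.69 + 2²·11.9²·0.85] − 644.742 = 3352.05 − 644.742 = 2707.3.
Reliability = 2707.3 / 4081.95 = 0.663.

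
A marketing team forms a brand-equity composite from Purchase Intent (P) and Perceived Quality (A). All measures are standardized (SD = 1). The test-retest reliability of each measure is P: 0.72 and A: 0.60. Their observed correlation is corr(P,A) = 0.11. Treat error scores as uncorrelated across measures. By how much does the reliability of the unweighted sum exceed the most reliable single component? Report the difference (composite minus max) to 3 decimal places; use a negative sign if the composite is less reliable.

Var(sum) = 2 + 0.22 = 2.22; true-score variance = 1.32 + 0.22 = 1.54; composite reliability = 0.6937.
Max component reliability = 0.7200.
Difference = 0.6937 − 0.7200 = -0.026.

-0.026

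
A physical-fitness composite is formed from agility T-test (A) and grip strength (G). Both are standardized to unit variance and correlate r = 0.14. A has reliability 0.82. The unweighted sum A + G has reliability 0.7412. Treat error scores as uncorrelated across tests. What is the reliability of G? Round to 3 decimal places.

Var(A+G) = 2 + 2·0.14 = 2.280.
True-score variance = ρ_A + ρ_G + 2·0.14, so 0.7412 = (0.82 + ρ_G + 0.28) / 2.280.
ρ_G = 0.7412·2.280 − 0.82 − 0.28 = 0.590.

0.590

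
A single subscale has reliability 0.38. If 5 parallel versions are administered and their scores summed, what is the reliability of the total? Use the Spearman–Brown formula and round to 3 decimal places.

0.754

ρ_k = kρ / (1 + (k−1)ρ) = 5·0.38 / (1 + 4·0.38) = 1.900 / 2.520 = 0.754.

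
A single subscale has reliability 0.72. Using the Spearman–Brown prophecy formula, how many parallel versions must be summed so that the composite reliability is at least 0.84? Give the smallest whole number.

k ≥ ρ*(1−ρ₁)/(ρ₁(1−ρ*)) = 0.84·0.28 / (0.72·0.16) = 2.042.
Smallest integer k = 3.

3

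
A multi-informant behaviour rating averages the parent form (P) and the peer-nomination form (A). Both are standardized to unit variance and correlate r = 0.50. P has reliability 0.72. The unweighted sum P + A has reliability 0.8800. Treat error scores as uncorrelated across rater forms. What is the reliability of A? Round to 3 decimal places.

Var(P+A) = 2 + 2·0.50 = 3.000.
True-score variance = ρ_P + ρ_A + 2·0.50, so 0.8800 = (0.72 + ρ_A + 1.00) / 3.000.
ρ_A = 0.8800·3.000 − 0.72 − 1.00 = 0.920.

0.920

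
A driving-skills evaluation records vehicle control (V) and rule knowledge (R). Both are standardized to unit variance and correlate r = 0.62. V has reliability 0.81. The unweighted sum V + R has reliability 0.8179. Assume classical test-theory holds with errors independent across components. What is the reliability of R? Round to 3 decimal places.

Var(V+R) = 2 + 2·0.62 = 3.240.
True-score variance = ρ_V + ρ_R + 2·0.62, so 0.8179 = (0.81 + ρ_R + 1.24) / 3.240.
ρ_R = 0.8179·3.240 − 0.81 − 1.24 = 0.600.

0.600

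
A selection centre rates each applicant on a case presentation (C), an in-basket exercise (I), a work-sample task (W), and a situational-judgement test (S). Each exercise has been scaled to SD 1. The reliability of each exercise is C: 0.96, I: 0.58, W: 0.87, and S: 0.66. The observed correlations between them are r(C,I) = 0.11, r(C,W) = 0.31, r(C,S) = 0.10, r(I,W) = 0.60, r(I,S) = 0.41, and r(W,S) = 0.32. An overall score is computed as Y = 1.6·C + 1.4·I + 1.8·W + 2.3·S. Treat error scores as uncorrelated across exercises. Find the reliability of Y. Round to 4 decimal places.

0.8710

Var(Y) = 1.6² + 1.4² + 1.8² + 2.3² + 2·[2.24·0.11 + 2.88·0.31 + 3.68·0.10 + 2.52·0.60 + 3.22·0.41 + 4.14·0.32] = 13.05 + 11.3284 = 24.3784.
Under uncorrelated errors the observed covariances equal the true-score covariances, so only the own-variance terms attenuate.
True-score variance = [1.6²·0.96 + 1.4²·0.58 + 1.8²·0.87 + 2.3²·0.66] + 11.3284 = 9.9046 + 11.3284 = 21.233.
Reliability = 21.233 / 24.3784 = 0.8710.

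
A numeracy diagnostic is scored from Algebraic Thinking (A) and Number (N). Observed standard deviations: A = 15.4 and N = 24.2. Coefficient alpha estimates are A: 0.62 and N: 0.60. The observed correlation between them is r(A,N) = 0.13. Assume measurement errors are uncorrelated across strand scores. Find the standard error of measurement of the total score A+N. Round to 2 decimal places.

18.01

Var(total) = 822.8 + 96.8968 = 919.697.
True-score variance = 498.423 + 96.8968 = 595.32, so reliability = 0.6473.
Error variance = 919.697 − 595.32 = 324.377; SEM = √324.377 = 18.01.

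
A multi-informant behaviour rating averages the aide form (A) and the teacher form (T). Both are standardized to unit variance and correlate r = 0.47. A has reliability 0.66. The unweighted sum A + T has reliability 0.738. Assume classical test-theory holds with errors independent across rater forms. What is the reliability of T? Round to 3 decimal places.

Var(A+T) = 2 + 2·0.47 = 2.940.
True-score variance = ρ_A + ρ_T + 2·0.47, so 0.738 = (0.66 + ρ_T + 0.94) / 2.940.
ρ_T = 0.738·2.940 − 0.66 − 0.94 = 0.570.

0.570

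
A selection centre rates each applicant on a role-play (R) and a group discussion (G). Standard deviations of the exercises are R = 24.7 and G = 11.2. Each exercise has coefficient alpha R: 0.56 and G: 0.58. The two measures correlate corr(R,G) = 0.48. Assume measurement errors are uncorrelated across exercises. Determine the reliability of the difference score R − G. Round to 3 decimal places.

Var(R−G) = 24.7² + 11.2² − 2·24.7·11.2·0.48 = 735.53 − 265.574 = 469.956.
Under uncorrelated errors the observed covariances equal the true-score covariances, so only the own-variance terms attenuate.
True-score variance = [24.7²·0.56 + 11.2²·0.58] − 265.574 = 414.406 − 265.574 = 148.831.
Reliability = 148.831 / 469.956 = 0.317.

0.317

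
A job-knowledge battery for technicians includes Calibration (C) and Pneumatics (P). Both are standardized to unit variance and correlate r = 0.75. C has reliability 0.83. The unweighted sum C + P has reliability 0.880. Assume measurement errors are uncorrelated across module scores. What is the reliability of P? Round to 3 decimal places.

Var(C+P) = 2 + 2·0.75 = 3.500.
True-score variance = ρ_C + ρ_P + 2·0.75, so 0.880 = (0.83 + ρ_P + 1.50) / 3.500.
ρ_P = 0.880·3.500 − 0.83 − 1.50 = 0.750.

0.750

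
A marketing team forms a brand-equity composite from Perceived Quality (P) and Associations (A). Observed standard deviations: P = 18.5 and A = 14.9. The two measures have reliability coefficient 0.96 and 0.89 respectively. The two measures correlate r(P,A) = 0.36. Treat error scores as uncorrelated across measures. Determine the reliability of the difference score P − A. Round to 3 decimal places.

0.896

Var(P−A) = 18.5² + 14.9² − 2·18.5·14.9·0.36 = 564.26 − 198.468 = 365.792.
Under uncorrelated errors the observed covariances equal the true-score covariances, so only the own-variance terms attenuate.
True-score variance = [18.5²·0.96 + 14.9²·0.89] − 198.468 = 526.149 − 198.468 = 327.681.
Reliability = 327.681 / 365.792 = 0.896.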